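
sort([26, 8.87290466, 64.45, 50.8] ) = [8.87290466, 26, 50.8, 64.45]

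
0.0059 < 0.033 True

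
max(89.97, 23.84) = 89.97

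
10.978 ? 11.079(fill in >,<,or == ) <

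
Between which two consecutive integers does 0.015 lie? 0 and 1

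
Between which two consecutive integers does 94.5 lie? 94 and 95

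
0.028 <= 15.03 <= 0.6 False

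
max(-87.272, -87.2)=-87.2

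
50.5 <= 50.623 True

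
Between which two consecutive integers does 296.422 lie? 296 and 297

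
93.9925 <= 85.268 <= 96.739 False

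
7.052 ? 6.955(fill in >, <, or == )>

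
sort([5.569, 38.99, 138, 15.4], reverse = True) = [138, 38.99, 15.4, 5.569]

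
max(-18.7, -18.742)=-18.7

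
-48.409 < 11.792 True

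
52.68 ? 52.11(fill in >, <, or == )>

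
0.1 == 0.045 False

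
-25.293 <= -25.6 False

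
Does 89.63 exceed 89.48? Yes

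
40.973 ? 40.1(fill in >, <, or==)>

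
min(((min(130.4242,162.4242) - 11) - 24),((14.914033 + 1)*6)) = 95.4242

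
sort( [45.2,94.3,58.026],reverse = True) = [94.3,58.026,45.2]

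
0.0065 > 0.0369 False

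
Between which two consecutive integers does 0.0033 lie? 0 and 1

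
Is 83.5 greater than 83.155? Yes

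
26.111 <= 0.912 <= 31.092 False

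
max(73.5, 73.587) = 73.587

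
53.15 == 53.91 False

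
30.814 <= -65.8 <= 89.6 False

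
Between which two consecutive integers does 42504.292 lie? 42504 and 42505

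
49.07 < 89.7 True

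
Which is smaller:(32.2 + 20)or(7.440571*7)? (7.440571*7)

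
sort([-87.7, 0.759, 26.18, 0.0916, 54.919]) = [-87.7, 0.0916, 0.759, 26.18, 54.919]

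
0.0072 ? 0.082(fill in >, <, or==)<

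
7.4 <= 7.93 True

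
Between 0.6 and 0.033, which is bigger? 0.6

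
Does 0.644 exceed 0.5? Yes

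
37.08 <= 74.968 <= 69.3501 False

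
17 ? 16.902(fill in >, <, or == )>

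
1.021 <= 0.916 False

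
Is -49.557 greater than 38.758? No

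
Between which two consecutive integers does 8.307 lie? 8 and 9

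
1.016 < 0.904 False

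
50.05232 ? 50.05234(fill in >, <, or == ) <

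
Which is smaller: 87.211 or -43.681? -43.681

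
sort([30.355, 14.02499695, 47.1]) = [14.02499695, 30.355, 47.1]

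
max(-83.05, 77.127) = 77.127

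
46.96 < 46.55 False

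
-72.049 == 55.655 False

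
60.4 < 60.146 False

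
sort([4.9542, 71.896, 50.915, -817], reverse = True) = [71.896, 50.915, 4.9542, -817]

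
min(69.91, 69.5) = 69.5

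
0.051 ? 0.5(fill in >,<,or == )<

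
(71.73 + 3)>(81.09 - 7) True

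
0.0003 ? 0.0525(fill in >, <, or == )<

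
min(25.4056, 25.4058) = 25.4056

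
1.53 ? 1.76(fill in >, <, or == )<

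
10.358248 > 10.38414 False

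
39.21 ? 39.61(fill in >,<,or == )<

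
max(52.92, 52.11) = 52.92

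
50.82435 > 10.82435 True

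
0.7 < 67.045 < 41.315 False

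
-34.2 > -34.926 True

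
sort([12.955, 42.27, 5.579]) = [5.579, 12.955, 42.27]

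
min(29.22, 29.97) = 29.22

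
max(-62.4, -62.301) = -62.301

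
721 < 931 True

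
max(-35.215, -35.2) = -35.2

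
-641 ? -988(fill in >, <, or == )>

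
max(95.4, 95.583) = 95.583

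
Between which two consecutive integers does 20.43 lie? 20 and 21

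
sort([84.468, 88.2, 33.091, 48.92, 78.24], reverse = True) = [88.2, 84.468, 78.24, 48.92, 33.091]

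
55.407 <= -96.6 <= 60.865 False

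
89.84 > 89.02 True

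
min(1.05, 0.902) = 0.902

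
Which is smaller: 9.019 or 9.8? 9.019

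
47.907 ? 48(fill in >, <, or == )<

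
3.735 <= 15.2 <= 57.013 True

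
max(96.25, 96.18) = 96.25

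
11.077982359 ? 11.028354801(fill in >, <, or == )>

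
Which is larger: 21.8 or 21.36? 21.8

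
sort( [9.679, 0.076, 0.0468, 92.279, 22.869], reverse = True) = [92.279, 22.869, 9.679, 0.076, 0.0468]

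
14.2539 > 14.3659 False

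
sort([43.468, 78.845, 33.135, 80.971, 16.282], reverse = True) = [80.971, 78.845, 43.468, 33.135, 16.282]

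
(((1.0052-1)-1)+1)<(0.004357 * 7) True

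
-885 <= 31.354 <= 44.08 True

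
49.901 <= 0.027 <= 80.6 False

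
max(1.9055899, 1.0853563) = 1.9055899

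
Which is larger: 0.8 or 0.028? 0.8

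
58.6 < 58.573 False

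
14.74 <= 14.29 False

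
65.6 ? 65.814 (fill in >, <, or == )<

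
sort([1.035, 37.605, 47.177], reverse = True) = [47.177, 37.605, 1.035]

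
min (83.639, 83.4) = 83.4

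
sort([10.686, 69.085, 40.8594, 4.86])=[4.86, 10.686, 40.8594, 69.085]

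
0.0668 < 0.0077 False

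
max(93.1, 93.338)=93.338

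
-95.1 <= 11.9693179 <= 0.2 False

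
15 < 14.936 False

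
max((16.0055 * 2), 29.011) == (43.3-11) False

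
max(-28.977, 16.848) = 16.848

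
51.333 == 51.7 False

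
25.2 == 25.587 False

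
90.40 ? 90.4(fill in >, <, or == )==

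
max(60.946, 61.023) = 61.023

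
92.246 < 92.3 True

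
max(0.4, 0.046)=0.4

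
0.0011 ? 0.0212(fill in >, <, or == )<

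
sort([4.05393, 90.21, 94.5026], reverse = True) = [94.5026, 90.21, 4.05393]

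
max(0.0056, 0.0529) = 0.0529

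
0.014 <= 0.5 True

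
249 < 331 True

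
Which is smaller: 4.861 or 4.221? 4.221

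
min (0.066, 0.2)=0.066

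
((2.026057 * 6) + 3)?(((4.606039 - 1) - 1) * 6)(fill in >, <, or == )<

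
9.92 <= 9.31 False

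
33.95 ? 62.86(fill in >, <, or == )<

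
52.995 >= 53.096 False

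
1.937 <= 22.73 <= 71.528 True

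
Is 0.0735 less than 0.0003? No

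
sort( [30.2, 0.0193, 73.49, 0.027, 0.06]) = [0.0193, 0.027, 0.06, 30.2, 73.49]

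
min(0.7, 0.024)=0.024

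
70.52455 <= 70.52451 False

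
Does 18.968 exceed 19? No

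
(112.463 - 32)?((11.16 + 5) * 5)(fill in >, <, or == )<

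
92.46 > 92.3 True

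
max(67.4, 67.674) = 67.674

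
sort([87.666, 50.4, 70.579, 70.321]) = [50.4, 70.321, 70.579, 87.666]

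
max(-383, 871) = 871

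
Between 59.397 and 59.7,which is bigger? 59.7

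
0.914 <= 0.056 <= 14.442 False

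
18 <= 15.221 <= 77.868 False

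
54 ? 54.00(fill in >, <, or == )==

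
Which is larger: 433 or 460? 460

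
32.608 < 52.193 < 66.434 True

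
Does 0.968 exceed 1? No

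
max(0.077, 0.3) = 0.3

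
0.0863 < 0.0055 False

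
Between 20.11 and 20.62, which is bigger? 20.62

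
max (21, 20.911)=21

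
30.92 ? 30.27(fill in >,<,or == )>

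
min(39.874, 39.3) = 39.3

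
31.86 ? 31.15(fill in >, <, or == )>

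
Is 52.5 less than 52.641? Yes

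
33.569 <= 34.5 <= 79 True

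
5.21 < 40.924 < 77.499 True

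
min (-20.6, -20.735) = -20.735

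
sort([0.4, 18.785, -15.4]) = [-15.4, 0.4, 18.785]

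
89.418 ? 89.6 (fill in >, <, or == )<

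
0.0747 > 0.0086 True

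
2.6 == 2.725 False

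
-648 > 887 False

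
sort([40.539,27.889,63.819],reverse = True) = [63.819,40.539,27.889]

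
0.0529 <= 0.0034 False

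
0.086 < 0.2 True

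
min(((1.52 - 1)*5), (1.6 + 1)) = 2.6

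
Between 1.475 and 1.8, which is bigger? 1.8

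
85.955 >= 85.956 False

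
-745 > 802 False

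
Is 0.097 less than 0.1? Yes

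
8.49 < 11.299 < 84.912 True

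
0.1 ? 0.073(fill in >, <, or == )>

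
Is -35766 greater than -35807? Yes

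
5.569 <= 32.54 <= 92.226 True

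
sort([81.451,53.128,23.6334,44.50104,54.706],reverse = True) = [81.451,54.706,53.128,44.50104,23.6334]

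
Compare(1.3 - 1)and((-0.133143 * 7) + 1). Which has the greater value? (1.3 - 1)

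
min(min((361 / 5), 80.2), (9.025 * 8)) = 72.2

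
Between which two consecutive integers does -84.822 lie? -85 and -84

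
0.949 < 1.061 True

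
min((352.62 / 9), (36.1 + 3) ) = 39.1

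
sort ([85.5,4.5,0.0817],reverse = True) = [85.5,4.5,0.0817]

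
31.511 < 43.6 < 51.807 True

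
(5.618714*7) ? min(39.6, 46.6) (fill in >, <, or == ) <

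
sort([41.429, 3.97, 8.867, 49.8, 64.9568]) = [3.97, 8.867, 41.429, 49.8, 64.9568]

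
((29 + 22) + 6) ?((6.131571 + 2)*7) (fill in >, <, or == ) >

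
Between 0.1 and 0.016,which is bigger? 0.1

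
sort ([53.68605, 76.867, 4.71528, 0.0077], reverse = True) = [76.867, 53.68605, 4.71528, 0.0077]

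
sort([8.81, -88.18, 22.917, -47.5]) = [-88.18, -47.5, 8.81, 22.917]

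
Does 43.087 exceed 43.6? No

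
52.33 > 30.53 True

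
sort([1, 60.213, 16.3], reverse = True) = [60.213, 16.3, 1]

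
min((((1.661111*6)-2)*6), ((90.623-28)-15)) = 47.623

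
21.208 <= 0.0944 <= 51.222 False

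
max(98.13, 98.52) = 98.52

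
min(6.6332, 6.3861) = 6.3861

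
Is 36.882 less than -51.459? No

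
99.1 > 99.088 True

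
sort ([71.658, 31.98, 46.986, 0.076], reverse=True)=[71.658, 46.986, 31.98, 0.076]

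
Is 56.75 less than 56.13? No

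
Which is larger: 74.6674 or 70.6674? 74.6674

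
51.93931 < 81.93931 True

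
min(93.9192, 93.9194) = 93.9192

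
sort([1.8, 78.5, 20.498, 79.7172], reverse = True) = [79.7172, 78.5, 20.498, 1.8]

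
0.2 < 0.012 False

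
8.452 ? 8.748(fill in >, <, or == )<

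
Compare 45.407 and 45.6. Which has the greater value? 45.6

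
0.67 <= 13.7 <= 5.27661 False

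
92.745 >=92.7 True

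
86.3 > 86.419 False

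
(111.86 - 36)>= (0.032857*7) True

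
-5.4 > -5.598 True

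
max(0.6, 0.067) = 0.6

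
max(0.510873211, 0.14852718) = 0.510873211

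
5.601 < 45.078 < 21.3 False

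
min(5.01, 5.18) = 5.01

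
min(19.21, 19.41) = 19.21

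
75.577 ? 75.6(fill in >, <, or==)<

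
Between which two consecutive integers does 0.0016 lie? 0 and 1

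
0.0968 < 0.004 False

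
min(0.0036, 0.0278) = 0.0036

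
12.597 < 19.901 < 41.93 True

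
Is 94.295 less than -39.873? No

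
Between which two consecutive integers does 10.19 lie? 10 and 11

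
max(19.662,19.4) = 19.662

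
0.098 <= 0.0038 False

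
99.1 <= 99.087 False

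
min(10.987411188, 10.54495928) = 10.54495928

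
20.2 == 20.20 True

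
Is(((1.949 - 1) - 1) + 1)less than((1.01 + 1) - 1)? Yes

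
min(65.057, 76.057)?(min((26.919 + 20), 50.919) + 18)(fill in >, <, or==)>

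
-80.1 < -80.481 False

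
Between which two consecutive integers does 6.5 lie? 6 and 7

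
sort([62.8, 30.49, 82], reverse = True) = [82, 62.8, 30.49]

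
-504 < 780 True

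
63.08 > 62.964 True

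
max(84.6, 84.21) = 84.6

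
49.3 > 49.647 False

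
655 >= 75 True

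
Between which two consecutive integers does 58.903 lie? 58 and 59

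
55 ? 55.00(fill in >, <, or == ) ==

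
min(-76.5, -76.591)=-76.591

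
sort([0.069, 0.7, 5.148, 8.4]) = [0.069, 0.7, 5.148, 8.4]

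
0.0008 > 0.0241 False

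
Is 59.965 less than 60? Yes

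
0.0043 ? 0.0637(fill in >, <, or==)<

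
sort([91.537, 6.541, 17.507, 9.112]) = [6.541, 9.112, 17.507, 91.537]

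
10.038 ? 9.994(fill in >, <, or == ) >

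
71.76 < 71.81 True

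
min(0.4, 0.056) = 0.056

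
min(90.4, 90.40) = 90.4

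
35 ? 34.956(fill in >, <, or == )>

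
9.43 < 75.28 True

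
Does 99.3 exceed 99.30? No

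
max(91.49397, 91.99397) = 91.99397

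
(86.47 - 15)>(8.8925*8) True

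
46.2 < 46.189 False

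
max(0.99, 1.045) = 1.045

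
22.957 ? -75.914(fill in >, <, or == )>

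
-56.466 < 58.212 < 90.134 True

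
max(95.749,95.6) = 95.749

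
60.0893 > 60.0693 True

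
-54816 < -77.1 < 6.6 True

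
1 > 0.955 True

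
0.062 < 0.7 True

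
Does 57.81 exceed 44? Yes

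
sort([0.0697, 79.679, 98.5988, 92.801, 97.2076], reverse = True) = [98.5988, 97.2076, 92.801, 79.679, 0.0697]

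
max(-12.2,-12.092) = -12.092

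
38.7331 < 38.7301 False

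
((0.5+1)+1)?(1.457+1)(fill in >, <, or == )>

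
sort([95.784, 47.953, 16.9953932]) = [16.9953932, 47.953, 95.784]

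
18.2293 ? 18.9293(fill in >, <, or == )<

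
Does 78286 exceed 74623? Yes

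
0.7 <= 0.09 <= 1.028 False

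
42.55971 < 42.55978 True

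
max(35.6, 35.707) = 35.707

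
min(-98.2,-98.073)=-98.2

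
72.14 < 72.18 True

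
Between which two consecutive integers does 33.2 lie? 33 and 34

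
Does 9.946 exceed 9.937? Yes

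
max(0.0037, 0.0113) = 0.0113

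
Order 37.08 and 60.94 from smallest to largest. 37.08, 60.94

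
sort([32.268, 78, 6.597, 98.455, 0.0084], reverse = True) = [98.455, 78, 32.268, 6.597, 0.0084]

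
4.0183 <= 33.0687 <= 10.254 False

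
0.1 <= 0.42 True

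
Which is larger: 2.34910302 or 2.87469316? 2.87469316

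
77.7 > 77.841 False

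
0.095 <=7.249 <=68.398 True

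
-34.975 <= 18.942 True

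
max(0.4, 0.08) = 0.4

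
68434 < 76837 True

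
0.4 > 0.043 True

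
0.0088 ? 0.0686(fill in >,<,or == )<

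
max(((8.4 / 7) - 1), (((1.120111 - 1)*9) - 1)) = 0.2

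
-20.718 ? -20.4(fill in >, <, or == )<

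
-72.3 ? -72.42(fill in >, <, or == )>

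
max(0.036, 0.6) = 0.6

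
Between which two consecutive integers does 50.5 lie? 50 and 51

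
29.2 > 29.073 True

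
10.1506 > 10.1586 False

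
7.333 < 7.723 True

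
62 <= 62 True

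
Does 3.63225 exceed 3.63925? No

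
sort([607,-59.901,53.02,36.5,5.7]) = [-59.901,5.7,36.5,53.02,607]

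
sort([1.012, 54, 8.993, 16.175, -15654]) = [-15654, 1.012, 8.993, 16.175, 54]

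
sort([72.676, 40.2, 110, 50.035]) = [40.2, 50.035, 72.676, 110]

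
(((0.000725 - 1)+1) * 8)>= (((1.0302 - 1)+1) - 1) False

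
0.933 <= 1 True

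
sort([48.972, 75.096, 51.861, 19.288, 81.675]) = [19.288, 48.972, 51.861, 75.096, 81.675]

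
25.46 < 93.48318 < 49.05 False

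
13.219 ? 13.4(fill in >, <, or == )<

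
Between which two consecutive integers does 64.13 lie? 64 and 65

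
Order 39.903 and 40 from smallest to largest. 39.903, 40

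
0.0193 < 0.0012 False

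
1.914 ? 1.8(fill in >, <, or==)>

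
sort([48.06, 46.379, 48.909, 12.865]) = [12.865, 46.379, 48.06, 48.909]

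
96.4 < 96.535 True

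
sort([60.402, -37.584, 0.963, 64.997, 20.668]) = [-37.584, 0.963, 20.668, 60.402, 64.997]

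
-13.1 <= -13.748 False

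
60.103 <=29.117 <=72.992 False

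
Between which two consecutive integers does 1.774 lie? 1 and 2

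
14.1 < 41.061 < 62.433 True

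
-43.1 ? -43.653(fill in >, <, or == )>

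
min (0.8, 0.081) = 0.081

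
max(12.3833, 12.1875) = 12.3833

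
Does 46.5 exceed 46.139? Yes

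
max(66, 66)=66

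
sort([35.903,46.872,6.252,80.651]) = [6.252,35.903,46.872,80.651]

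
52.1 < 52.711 True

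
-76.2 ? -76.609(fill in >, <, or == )>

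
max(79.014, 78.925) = 79.014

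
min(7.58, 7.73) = 7.58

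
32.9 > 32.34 True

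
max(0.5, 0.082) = 0.5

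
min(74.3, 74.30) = 74.3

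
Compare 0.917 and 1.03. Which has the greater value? 1.03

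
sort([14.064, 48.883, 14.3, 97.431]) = [14.064, 14.3, 48.883, 97.431]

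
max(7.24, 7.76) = 7.76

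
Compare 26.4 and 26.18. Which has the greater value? 26.4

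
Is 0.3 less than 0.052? No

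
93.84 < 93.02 False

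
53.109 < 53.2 True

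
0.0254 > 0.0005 True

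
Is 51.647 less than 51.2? No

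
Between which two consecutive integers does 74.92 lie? 74 and 75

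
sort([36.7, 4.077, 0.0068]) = [0.0068, 4.077, 36.7]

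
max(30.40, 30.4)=30.4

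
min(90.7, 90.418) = 90.418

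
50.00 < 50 False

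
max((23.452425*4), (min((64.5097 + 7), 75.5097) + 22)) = 93.8097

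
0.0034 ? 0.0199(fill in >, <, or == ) <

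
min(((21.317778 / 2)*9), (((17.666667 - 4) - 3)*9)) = 95.930001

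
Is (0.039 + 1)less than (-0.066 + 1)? No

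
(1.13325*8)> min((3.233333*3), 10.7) False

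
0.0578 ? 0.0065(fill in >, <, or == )>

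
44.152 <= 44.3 True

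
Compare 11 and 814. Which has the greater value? 814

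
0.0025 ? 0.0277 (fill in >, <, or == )<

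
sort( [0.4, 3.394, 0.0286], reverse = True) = [3.394, 0.4, 0.0286]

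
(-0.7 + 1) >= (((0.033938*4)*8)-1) True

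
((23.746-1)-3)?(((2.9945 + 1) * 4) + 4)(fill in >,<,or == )<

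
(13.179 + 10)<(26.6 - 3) True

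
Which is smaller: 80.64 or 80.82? 80.64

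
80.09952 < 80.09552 False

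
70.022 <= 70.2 True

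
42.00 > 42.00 False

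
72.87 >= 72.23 True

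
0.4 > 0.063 True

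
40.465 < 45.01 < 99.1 True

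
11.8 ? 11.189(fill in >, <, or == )>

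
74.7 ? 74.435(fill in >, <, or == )>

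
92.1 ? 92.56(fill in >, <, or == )<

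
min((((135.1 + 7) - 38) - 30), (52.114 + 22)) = 74.1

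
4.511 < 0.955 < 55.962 False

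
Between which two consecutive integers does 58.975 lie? 58 and 59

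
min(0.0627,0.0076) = 0.0076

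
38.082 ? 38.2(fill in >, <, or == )<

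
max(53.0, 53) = 53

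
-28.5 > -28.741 True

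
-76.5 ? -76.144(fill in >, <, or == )<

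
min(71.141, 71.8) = 71.141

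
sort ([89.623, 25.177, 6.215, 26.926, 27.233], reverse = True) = [89.623, 27.233, 26.926, 25.177, 6.215]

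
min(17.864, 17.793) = 17.793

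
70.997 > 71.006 False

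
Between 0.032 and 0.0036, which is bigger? 0.032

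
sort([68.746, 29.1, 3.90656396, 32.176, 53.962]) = [3.90656396, 29.1, 32.176, 53.962, 68.746]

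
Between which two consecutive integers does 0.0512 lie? 0 and 1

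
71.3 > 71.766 False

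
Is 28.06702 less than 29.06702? Yes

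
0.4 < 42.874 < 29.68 False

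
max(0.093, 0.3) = 0.3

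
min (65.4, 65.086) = 65.086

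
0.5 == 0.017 False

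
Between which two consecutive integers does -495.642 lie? -496 and -495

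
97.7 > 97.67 True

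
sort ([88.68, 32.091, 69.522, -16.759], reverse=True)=[88.68, 69.522, 32.091, -16.759]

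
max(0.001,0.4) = 0.4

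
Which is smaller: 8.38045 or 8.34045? 8.34045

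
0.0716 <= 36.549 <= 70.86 True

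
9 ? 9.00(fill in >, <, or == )==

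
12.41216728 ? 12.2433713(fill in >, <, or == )>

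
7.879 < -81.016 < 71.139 False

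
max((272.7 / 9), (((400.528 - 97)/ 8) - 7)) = 30.941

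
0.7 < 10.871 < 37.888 True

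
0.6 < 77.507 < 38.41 False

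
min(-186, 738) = -186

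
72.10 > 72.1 False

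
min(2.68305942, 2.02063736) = 2.02063736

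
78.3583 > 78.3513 True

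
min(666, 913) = 666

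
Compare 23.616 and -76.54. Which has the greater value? 23.616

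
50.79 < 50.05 False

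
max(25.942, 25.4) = 25.942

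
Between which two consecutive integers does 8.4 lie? 8 and 9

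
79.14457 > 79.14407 True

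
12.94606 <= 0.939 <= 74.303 False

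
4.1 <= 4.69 True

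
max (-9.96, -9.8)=-9.8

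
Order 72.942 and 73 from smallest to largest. 72.942,73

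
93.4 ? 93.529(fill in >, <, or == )<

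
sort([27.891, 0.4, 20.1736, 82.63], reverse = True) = [82.63, 27.891, 20.1736, 0.4]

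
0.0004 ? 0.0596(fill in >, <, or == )<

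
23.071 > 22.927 True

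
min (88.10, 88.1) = 88.10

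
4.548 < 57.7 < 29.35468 False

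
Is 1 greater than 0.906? Yes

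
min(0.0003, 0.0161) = 0.0003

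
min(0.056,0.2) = 0.056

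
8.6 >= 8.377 True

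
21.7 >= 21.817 False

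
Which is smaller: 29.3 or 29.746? 29.3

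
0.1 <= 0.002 False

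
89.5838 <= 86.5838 False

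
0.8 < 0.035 False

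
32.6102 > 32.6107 False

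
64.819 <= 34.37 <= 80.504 False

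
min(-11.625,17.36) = -11.625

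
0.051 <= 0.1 True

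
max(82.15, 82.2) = 82.2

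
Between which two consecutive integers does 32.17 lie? 32 and 33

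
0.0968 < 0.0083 False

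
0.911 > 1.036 False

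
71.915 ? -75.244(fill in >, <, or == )>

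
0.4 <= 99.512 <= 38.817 False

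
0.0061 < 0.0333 True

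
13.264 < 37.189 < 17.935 False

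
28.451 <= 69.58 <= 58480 True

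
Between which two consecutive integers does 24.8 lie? 24 and 25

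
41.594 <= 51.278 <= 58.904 True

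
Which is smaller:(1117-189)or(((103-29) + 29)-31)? (((103-29) + 29)-31)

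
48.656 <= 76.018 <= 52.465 False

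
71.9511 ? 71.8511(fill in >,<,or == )>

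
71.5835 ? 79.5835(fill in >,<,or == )<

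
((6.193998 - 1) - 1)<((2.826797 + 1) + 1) True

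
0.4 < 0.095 False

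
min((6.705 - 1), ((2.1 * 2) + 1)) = 5.2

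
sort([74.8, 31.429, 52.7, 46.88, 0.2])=[0.2, 31.429, 46.88, 52.7, 74.8]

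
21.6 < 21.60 False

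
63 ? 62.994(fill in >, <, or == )>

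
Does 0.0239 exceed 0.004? Yes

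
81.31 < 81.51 True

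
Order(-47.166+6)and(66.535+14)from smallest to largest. (-47.166+6),(66.535+14)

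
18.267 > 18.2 True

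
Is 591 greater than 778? No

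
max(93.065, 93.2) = 93.2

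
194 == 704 False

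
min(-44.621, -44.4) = -44.621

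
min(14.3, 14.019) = 14.019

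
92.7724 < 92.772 False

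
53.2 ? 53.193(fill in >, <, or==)>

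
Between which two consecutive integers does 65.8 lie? 65 and 66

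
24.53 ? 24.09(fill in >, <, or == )>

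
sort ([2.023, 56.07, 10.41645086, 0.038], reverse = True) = [56.07, 10.41645086, 2.023, 0.038]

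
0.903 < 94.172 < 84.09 False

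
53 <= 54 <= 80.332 True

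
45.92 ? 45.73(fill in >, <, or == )>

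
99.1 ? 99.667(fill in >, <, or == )<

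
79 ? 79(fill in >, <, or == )==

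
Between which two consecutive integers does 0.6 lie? 0 and 1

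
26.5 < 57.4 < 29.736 False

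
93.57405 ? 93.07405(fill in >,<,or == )>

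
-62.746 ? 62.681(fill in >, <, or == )<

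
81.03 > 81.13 False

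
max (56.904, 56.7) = 56.904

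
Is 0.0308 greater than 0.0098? Yes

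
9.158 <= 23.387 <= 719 True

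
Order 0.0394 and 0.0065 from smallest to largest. 0.0065, 0.0394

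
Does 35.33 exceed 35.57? No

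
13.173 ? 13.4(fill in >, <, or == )<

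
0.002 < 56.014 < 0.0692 False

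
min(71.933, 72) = 71.933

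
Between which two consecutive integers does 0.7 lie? 0 and 1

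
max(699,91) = 699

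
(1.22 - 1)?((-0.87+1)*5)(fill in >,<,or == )<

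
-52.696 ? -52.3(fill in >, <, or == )<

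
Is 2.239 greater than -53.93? Yes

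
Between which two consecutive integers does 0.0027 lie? 0 and 1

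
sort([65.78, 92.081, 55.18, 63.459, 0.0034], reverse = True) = [92.081, 65.78, 63.459, 55.18, 0.0034]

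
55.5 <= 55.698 True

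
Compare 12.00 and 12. They are equal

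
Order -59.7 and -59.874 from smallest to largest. -59.874, -59.7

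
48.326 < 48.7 True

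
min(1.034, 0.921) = 0.921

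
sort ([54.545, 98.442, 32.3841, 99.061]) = [32.3841, 54.545, 98.442, 99.061]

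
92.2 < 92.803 True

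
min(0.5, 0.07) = 0.07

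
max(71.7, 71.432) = 71.7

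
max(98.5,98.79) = 98.79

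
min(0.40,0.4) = 0.40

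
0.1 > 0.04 True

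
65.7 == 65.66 False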